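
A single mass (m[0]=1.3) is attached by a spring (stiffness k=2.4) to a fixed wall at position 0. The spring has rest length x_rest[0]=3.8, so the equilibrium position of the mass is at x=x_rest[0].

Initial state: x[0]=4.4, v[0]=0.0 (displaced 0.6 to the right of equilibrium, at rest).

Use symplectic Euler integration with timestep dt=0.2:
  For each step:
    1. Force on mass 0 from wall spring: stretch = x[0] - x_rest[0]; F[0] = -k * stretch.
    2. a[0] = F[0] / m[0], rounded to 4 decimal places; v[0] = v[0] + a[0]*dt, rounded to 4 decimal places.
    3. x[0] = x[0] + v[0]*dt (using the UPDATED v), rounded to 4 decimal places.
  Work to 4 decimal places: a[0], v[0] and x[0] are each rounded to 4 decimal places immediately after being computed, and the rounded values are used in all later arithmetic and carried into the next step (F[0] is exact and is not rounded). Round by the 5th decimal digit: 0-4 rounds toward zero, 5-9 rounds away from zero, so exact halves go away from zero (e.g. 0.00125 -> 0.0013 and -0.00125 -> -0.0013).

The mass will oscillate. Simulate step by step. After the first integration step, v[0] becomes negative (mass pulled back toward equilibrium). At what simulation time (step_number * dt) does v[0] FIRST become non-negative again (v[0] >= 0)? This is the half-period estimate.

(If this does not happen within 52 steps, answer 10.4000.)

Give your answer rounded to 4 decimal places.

Answer: 2.4000

Derivation:
Step 0: x=[4.4000] v=[0.0000]
Step 1: x=[4.3557] v=[-0.2215]
Step 2: x=[4.2704] v=[-0.4267]
Step 3: x=[4.1503] v=[-0.6004]
Step 4: x=[4.0044] v=[-0.7297]
Step 5: x=[3.8434] v=[-0.8052]
Step 6: x=[3.6792] v=[-0.8212]
Step 7: x=[3.5239] v=[-0.7766]
Step 8: x=[3.3890] v=[-0.6747]
Step 9: x=[3.2844] v=[-0.5229]
Step 10: x=[3.2179] v=[-0.3325]
Step 11: x=[3.1944] v=[-0.1176]
Step 12: x=[3.2156] v=[0.1060]
First v>=0 after going negative at step 12, time=2.4000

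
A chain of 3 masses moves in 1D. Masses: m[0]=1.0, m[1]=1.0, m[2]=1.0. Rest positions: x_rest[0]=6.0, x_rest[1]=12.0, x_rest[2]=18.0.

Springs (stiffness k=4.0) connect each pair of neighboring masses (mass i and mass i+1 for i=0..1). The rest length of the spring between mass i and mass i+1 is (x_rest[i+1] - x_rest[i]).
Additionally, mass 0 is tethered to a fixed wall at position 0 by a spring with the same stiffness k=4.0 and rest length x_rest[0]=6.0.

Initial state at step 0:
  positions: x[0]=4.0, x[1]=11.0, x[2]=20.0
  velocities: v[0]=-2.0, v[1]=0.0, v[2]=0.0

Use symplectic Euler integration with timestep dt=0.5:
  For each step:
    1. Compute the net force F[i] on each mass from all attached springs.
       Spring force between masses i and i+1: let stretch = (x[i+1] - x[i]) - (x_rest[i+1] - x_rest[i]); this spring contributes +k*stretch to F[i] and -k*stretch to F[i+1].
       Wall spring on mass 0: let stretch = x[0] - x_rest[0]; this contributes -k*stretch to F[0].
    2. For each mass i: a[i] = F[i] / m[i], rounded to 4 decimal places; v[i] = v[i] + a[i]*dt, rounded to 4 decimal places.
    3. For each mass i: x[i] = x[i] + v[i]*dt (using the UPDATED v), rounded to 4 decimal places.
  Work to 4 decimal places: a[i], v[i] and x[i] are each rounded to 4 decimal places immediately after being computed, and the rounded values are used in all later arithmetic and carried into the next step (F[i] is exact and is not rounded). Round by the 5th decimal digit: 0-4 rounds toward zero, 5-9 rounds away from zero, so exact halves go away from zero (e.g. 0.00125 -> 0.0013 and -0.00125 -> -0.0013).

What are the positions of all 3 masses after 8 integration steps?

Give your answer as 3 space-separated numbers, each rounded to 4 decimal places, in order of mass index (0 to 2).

Step 0: x=[4.0000 11.0000 20.0000] v=[-2.0000 0.0000 0.0000]
Step 1: x=[6.0000 13.0000 17.0000] v=[4.0000 4.0000 -6.0000]
Step 2: x=[9.0000 12.0000 16.0000] v=[6.0000 -2.0000 -2.0000]
Step 3: x=[6.0000 12.0000 17.0000] v=[-6.0000 0.0000 2.0000]
Step 4: x=[3.0000 11.0000 19.0000] v=[-6.0000 -2.0000 4.0000]
Step 5: x=[5.0000 10.0000 19.0000] v=[4.0000 -2.0000 0.0000]
Step 6: x=[7.0000 13.0000 16.0000] v=[4.0000 6.0000 -6.0000]
Step 7: x=[8.0000 13.0000 16.0000] v=[2.0000 0.0000 0.0000]
Step 8: x=[6.0000 11.0000 19.0000] v=[-4.0000 -4.0000 6.0000]

Answer: 6.0000 11.0000 19.0000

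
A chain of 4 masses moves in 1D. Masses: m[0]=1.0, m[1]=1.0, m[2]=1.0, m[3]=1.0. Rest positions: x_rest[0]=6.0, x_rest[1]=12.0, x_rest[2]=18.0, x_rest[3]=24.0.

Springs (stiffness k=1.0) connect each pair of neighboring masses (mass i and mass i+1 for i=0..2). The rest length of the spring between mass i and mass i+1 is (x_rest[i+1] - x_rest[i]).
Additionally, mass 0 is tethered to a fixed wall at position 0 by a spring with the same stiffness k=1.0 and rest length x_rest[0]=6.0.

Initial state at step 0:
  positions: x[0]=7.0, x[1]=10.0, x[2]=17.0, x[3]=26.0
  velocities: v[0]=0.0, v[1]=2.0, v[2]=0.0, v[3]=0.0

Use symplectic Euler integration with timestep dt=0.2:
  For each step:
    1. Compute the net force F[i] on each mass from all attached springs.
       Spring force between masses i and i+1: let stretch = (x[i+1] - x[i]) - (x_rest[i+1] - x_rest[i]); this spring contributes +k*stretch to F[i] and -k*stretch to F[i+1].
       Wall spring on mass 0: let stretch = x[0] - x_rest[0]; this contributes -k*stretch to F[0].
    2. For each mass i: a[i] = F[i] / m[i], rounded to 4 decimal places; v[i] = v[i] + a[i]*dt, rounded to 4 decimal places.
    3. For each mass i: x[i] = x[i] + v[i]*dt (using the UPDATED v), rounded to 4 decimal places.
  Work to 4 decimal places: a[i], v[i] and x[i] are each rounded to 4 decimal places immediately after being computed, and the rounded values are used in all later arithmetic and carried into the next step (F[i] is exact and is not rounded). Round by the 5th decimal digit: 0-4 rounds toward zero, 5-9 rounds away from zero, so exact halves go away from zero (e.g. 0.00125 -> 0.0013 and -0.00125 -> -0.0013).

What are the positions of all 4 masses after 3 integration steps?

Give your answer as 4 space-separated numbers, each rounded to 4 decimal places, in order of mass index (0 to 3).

Answer: 6.1953 11.9577 17.5175 25.3201

Derivation:
Step 0: x=[7.0000 10.0000 17.0000 26.0000] v=[0.0000 2.0000 0.0000 0.0000]
Step 1: x=[6.8400 10.5600 17.0800 25.8800] v=[-0.8000 2.8000 0.4000 -0.6000]
Step 2: x=[6.5552 11.2320 17.2512 25.6480] v=[-1.4240 3.3600 0.8560 -1.1600]
Step 3: x=[6.1953 11.9577 17.5175 25.3201] v=[-1.7997 3.6285 1.3315 -1.6394]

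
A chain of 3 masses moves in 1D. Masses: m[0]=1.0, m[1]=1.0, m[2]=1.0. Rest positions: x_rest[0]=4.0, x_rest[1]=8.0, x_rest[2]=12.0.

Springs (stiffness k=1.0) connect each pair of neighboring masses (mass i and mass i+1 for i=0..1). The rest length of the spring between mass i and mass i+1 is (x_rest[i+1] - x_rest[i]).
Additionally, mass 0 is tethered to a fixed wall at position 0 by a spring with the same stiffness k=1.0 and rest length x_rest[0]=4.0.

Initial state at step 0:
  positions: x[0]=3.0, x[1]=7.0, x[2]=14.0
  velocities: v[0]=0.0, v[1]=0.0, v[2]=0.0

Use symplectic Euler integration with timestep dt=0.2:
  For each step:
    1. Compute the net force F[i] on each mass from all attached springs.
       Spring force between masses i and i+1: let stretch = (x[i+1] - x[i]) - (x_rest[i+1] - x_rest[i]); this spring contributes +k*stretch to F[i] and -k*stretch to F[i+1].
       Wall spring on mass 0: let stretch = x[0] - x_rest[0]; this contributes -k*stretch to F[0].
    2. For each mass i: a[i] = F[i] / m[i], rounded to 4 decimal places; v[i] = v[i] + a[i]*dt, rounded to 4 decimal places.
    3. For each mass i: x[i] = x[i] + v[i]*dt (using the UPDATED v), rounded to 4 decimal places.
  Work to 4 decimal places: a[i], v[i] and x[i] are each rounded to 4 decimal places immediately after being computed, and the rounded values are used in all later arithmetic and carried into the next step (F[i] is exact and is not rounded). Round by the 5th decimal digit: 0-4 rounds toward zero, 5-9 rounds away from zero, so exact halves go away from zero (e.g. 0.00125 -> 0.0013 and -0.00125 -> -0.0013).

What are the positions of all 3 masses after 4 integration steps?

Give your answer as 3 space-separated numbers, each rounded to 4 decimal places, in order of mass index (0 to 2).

Step 0: x=[3.0000 7.0000 14.0000] v=[0.0000 0.0000 0.0000]
Step 1: x=[3.0400 7.1200 13.8800] v=[0.2000 0.6000 -0.6000]
Step 2: x=[3.1216 7.3472 13.6496] v=[0.4080 1.1360 -1.1520]
Step 3: x=[3.2474 7.6575 13.3271] v=[0.6288 1.5514 -1.6125]
Step 4: x=[3.4197 8.0182 12.9378] v=[0.8613 1.8033 -1.9464]

Answer: 3.4197 8.0182 12.9378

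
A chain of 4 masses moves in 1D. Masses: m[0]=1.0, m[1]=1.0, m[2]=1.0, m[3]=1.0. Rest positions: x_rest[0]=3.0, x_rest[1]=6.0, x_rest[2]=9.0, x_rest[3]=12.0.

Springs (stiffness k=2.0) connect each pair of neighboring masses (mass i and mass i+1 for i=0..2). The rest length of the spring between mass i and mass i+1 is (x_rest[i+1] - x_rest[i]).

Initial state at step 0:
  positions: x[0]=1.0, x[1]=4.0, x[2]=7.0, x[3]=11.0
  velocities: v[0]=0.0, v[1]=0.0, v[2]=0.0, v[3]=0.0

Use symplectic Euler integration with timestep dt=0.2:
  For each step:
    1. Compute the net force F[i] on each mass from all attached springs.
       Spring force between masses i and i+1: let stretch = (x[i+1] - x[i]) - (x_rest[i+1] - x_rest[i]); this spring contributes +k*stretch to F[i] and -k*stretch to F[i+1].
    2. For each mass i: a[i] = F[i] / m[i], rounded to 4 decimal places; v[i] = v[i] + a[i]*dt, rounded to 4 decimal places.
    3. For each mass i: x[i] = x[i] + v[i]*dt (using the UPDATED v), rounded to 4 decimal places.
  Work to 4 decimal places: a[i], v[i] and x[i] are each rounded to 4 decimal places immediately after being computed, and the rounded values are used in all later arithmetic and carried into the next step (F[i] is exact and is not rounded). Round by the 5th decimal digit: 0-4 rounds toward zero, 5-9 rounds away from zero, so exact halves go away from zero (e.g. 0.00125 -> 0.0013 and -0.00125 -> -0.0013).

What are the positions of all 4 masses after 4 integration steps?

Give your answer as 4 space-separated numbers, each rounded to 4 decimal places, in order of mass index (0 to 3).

Answer: 1.0033 4.0789 7.5431 10.3746

Derivation:
Step 0: x=[1.0000 4.0000 7.0000 11.0000] v=[0.0000 0.0000 0.0000 0.0000]
Step 1: x=[1.0000 4.0000 7.0800 10.9200] v=[0.0000 0.0000 0.4000 -0.4000]
Step 2: x=[1.0000 4.0064 7.2208 10.7728] v=[0.0000 0.0320 0.7040 -0.7360]
Step 3: x=[1.0005 4.0294 7.3886 10.5814] v=[0.0026 0.1152 0.8390 -0.9568]
Step 4: x=[1.0033 4.0789 7.5431 10.3746] v=[0.0142 0.2473 0.7724 -1.0339]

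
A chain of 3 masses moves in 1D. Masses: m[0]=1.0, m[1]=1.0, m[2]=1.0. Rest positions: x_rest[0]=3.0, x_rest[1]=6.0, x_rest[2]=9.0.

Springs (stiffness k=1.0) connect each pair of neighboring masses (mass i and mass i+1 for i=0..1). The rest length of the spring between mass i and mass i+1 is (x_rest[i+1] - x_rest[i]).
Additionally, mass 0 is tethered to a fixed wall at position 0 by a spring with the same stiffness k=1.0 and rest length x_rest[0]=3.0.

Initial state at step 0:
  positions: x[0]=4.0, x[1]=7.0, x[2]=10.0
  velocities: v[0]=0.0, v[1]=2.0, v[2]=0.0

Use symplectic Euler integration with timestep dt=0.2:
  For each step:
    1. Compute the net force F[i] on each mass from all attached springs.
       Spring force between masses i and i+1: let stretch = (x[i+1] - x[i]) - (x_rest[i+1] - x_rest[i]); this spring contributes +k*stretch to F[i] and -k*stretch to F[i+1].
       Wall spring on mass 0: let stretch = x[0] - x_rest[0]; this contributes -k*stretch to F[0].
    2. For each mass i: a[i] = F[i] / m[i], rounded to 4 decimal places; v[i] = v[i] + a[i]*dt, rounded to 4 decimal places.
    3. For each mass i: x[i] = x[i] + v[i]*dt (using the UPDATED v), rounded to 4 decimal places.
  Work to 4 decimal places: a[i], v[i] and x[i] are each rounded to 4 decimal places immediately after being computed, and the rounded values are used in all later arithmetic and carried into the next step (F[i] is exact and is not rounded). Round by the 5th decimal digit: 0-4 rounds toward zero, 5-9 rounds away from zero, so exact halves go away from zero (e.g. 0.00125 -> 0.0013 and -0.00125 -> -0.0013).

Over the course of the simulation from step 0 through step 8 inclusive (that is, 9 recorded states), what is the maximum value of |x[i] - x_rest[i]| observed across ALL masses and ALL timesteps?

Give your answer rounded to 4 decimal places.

Step 0: x=[4.0000 7.0000 10.0000] v=[0.0000 2.0000 0.0000]
Step 1: x=[3.9600 7.4000 10.0000] v=[-0.2000 2.0000 0.0000]
Step 2: x=[3.8992 7.7664 10.0160] v=[-0.3040 1.8320 0.0800]
Step 3: x=[3.8371 8.0681 10.0620] v=[-0.3104 1.5085 0.2301]
Step 4: x=[3.7908 8.2803 10.1483] v=[-0.2316 1.0611 0.4313]
Step 5: x=[3.7724 8.3877 10.2798] v=[-0.0919 0.5368 0.6577]
Step 6: x=[3.7877 8.3861 10.4557] v=[0.0767 -0.0078 0.8793]
Step 7: x=[3.8355 8.2834 10.6688] v=[0.2388 -0.5136 1.0654]
Step 8: x=[3.9078 8.0982 10.9065] v=[0.3613 -0.9261 1.1883]
Max displacement = 2.3877

Answer: 2.3877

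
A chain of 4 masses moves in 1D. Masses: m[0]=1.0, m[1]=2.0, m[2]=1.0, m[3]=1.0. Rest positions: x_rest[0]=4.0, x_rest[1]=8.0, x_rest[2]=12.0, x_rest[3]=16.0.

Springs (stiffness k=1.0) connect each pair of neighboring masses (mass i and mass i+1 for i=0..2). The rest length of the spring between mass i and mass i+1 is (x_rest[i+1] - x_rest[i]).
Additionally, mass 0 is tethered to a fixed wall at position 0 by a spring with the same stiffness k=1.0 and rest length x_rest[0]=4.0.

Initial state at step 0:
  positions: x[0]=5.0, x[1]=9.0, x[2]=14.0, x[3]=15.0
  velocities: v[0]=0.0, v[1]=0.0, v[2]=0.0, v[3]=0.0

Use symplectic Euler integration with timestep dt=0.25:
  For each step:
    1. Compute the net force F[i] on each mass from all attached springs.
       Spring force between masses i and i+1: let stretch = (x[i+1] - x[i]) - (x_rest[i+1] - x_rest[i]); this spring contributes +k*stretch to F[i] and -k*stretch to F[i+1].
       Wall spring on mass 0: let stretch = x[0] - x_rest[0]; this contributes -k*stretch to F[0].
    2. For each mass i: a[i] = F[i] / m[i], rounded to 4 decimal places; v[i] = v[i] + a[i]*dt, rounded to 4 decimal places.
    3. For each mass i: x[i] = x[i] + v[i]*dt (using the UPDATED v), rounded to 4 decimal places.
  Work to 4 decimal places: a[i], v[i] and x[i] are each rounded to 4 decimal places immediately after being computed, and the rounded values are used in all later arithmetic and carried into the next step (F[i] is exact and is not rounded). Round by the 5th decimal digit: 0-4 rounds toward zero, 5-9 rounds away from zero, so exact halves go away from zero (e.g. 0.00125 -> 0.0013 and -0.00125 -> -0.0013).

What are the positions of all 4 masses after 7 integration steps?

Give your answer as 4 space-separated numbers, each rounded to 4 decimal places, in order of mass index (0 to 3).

Answer: 4.1308 8.8398 11.1898 17.6324

Derivation:
Step 0: x=[5.0000 9.0000 14.0000 15.0000] v=[0.0000 0.0000 0.0000 0.0000]
Step 1: x=[4.9375 9.0313 13.7500 15.1875] v=[-0.2500 0.1250 -1.0000 0.7500]
Step 2: x=[4.8223 9.0821 13.2949 15.5352] v=[-0.4609 0.2031 -1.8203 1.3906]
Step 3: x=[4.6719 9.1314 12.7166 15.9928] v=[-0.6015 0.1972 -2.3134 1.8305]
Step 4: x=[4.5083 9.1534 12.1189 16.4957] v=[-0.6546 0.0879 -2.3907 2.0115]
Step 5: x=[4.3532 9.1229 11.6094 16.9750] v=[-0.6204 -0.1221 -2.0379 1.9173]
Step 6: x=[4.2241 9.0210 11.2799 17.3690] v=[-0.5163 -0.4075 -1.3181 1.5759]
Step 7: x=[4.1308 8.8398 11.1898 17.6324] v=[-0.3731 -0.7248 -0.3606 1.0536]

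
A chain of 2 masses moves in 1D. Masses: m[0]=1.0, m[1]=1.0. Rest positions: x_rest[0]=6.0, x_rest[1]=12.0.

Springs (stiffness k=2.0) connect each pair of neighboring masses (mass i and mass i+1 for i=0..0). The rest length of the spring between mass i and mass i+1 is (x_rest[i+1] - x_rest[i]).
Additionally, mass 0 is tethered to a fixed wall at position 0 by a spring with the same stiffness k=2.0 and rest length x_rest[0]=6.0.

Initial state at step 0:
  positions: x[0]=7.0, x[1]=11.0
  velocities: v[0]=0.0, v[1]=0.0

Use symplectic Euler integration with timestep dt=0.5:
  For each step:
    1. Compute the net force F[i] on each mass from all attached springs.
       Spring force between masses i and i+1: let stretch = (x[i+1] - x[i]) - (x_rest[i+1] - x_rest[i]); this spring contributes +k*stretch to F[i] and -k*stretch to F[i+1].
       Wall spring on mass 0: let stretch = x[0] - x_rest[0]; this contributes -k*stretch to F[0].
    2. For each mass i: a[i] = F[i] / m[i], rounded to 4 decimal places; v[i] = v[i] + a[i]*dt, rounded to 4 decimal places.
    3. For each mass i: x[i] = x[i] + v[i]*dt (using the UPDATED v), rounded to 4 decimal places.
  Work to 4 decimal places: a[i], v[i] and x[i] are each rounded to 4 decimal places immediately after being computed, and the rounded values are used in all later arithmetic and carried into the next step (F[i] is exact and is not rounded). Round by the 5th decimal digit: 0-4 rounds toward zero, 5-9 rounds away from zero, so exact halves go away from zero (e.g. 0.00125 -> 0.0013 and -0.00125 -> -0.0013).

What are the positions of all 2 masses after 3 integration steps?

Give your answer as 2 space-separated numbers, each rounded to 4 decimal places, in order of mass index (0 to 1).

Answer: 5.3750 12.3750

Derivation:
Step 0: x=[7.0000 11.0000] v=[0.0000 0.0000]
Step 1: x=[5.5000 12.0000] v=[-3.0000 2.0000]
Step 2: x=[4.5000 12.7500] v=[-2.0000 1.5000]
Step 3: x=[5.3750 12.3750] v=[1.7500 -0.7500]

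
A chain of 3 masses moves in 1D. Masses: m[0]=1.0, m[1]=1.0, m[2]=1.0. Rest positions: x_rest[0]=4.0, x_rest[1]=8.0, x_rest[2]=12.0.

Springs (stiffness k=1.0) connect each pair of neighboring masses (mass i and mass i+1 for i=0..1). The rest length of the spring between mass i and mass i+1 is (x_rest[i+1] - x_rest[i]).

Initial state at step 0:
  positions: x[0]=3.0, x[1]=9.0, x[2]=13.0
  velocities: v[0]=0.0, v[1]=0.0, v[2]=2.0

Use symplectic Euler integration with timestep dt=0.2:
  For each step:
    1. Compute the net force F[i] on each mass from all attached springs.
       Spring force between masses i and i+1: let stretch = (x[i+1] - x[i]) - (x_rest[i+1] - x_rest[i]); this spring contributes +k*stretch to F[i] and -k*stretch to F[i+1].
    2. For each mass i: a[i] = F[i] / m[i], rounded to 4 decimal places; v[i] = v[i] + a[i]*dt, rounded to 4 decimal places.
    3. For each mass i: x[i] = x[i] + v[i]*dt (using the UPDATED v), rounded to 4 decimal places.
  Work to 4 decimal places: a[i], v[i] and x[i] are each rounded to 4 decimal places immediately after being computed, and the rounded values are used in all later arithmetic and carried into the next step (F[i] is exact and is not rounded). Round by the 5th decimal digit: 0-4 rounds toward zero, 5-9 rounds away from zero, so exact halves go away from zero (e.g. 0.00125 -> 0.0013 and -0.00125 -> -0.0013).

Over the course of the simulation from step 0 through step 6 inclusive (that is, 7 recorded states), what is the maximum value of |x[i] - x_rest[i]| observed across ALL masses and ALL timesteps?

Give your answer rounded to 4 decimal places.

Step 0: x=[3.0000 9.0000 13.0000] v=[0.0000 0.0000 2.0000]
Step 1: x=[3.0800 8.9200 13.4000] v=[0.4000 -0.4000 2.0000]
Step 2: x=[3.2336 8.7856 13.7808] v=[0.7680 -0.6720 1.9040]
Step 3: x=[3.4493 8.6289 14.1218] v=[1.0784 -0.7834 1.7050]
Step 4: x=[3.7122 8.4848 14.4031] v=[1.3143 -0.7207 1.4064]
Step 5: x=[4.0060 8.3865 14.6076] v=[1.4688 -0.4916 1.0227]
Step 6: x=[4.3150 8.3618 14.7233] v=[1.5449 -0.1235 0.5785]
Max displacement = 2.7233

Answer: 2.7233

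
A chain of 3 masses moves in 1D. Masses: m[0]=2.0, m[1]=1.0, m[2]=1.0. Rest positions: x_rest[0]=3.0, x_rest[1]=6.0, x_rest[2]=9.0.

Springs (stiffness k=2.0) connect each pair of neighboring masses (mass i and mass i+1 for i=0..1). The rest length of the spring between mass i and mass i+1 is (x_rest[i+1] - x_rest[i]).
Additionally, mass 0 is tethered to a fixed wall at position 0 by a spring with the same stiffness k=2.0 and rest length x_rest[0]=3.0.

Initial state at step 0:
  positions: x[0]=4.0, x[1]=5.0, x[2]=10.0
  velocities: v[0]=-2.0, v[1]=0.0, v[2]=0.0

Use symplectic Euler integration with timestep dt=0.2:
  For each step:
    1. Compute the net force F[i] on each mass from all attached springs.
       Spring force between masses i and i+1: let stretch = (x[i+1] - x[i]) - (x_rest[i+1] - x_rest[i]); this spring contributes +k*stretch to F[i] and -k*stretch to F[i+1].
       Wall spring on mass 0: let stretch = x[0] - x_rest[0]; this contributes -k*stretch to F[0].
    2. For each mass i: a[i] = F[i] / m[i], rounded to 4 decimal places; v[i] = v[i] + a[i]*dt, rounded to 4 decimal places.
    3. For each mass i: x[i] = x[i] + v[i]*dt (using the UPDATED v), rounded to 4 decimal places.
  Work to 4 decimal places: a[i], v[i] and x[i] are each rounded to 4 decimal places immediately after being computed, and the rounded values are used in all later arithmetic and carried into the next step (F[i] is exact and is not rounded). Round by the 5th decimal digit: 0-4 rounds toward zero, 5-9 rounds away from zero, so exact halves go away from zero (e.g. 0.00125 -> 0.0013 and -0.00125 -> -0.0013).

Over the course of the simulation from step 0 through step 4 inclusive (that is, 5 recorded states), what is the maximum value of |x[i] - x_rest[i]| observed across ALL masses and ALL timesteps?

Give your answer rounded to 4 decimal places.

Answer: 1.1986

Derivation:
Step 0: x=[4.0000 5.0000 10.0000] v=[-2.0000 0.0000 0.0000]
Step 1: x=[3.4800 5.3200 9.8400] v=[-2.6000 1.6000 -0.8000]
Step 2: x=[2.8944 5.8544 9.5584] v=[-2.9280 2.6720 -1.4080]
Step 3: x=[2.3114 6.4483 9.2205] v=[-2.9149 2.9696 -1.6896]
Step 4: x=[1.8014 6.9330 8.9008] v=[-2.5498 2.4237 -1.5985]
Max displacement = 1.1986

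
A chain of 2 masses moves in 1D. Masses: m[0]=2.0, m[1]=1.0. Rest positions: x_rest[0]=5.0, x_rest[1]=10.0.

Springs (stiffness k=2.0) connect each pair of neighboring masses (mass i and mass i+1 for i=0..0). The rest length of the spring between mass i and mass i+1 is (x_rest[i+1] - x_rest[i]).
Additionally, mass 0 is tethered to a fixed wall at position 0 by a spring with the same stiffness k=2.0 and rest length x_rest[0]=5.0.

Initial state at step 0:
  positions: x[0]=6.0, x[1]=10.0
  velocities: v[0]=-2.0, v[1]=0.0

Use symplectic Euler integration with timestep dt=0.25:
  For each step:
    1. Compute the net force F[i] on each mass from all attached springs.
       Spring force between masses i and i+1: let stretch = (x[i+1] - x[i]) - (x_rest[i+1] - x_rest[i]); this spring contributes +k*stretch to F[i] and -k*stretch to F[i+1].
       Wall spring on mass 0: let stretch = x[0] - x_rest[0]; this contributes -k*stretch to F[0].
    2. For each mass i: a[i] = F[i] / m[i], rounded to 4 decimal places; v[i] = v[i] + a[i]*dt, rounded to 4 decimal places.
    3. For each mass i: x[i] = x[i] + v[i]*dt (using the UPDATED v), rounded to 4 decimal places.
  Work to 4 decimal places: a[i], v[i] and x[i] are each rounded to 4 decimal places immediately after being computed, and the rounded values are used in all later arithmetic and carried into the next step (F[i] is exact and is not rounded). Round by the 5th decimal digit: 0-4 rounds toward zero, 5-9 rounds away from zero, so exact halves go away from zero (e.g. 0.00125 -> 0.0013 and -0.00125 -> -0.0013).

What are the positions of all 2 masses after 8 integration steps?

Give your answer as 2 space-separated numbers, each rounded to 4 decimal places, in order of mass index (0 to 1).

Answer: 3.6173 8.1632

Derivation:
Step 0: x=[6.0000 10.0000] v=[-2.0000 0.0000]
Step 1: x=[5.3750 10.1250] v=[-2.5000 0.5000]
Step 2: x=[4.7109 10.2813] v=[-2.6563 0.6250]
Step 3: x=[4.1006 10.3663] v=[-2.4414 0.3398]
Step 4: x=[3.6256 10.2930] v=[-1.9001 -0.2931]
Step 5: x=[3.3407 10.0113] v=[-1.1397 -1.1268]
Step 6: x=[3.2639 9.5208] v=[-0.3072 -1.9621]
Step 7: x=[3.3742 8.8732] v=[0.4411 -2.5906]
Step 8: x=[3.6173 8.1632] v=[0.9723 -2.8401]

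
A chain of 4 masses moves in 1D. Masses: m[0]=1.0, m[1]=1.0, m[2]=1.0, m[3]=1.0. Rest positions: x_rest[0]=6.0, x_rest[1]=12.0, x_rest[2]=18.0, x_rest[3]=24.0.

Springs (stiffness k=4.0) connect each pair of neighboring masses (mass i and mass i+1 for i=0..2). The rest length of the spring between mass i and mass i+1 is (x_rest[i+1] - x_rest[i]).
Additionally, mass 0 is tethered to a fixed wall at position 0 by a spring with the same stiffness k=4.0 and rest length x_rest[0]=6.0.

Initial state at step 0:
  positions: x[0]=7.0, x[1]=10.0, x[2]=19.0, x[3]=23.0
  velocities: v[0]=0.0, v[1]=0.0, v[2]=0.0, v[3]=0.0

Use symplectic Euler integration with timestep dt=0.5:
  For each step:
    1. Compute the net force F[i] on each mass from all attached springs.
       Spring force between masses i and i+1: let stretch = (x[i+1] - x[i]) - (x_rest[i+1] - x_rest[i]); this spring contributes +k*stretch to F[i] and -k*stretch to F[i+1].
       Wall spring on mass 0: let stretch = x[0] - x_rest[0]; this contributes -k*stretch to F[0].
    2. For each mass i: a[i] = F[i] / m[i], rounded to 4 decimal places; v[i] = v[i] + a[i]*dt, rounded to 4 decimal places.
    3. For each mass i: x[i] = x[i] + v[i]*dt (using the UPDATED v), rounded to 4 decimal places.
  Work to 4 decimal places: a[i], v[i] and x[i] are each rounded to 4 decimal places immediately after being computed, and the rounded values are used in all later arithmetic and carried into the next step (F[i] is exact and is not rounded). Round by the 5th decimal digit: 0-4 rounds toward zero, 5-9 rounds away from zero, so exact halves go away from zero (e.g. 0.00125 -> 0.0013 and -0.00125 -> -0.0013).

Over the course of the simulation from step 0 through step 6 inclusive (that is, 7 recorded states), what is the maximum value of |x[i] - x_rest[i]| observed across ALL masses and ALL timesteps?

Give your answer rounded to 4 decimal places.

Answer: 5.0000

Derivation:
Step 0: x=[7.0000 10.0000 19.0000 23.0000] v=[0.0000 0.0000 0.0000 0.0000]
Step 1: x=[3.0000 16.0000 14.0000 25.0000] v=[-8.0000 12.0000 -10.0000 4.0000]
Step 2: x=[9.0000 7.0000 22.0000 22.0000] v=[12.0000 -18.0000 16.0000 -6.0000]
Step 3: x=[4.0000 15.0000 15.0000 25.0000] v=[-10.0000 16.0000 -14.0000 6.0000]
Step 4: x=[6.0000 12.0000 18.0000 24.0000] v=[4.0000 -6.0000 6.0000 -2.0000]
Step 5: x=[8.0000 9.0000 21.0000 23.0000] v=[4.0000 -6.0000 6.0000 -2.0000]
Step 6: x=[3.0000 17.0000 14.0000 26.0000] v=[-10.0000 16.0000 -14.0000 6.0000]
Max displacement = 5.0000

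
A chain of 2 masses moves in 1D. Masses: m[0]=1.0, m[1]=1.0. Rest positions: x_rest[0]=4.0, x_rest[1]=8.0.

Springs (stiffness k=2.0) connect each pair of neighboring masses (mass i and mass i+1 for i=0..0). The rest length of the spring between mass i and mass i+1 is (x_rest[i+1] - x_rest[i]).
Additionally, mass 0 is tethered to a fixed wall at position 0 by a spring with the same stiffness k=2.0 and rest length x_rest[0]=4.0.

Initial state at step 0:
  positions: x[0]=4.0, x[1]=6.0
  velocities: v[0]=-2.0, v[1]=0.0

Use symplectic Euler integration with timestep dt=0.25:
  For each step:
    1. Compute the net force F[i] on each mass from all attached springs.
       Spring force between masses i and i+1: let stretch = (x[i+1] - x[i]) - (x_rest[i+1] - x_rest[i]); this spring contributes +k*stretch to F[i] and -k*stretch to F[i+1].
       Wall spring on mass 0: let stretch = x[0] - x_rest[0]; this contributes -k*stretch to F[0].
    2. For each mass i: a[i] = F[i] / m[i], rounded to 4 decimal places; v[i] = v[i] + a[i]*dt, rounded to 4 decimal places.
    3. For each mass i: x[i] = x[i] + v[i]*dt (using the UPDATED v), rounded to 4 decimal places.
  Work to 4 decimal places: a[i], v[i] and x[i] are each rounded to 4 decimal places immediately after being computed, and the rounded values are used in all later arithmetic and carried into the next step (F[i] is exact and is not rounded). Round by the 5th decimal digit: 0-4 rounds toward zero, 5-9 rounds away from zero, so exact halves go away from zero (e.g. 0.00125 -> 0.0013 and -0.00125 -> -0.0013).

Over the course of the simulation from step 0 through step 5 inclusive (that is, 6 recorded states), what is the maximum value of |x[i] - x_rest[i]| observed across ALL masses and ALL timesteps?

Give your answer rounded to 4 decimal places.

Step 0: x=[4.0000 6.0000] v=[-2.0000 0.0000]
Step 1: x=[3.2500 6.2500] v=[-3.0000 1.0000]
Step 2: x=[2.4688 6.6250] v=[-3.1250 1.5000]
Step 3: x=[1.8985 6.9805] v=[-2.2813 1.4219]
Step 4: x=[1.7261 7.2007] v=[-0.6896 0.8809]
Step 5: x=[2.0223 7.2366] v=[1.1847 0.1436]
Max displacement = 2.2739

Answer: 2.2739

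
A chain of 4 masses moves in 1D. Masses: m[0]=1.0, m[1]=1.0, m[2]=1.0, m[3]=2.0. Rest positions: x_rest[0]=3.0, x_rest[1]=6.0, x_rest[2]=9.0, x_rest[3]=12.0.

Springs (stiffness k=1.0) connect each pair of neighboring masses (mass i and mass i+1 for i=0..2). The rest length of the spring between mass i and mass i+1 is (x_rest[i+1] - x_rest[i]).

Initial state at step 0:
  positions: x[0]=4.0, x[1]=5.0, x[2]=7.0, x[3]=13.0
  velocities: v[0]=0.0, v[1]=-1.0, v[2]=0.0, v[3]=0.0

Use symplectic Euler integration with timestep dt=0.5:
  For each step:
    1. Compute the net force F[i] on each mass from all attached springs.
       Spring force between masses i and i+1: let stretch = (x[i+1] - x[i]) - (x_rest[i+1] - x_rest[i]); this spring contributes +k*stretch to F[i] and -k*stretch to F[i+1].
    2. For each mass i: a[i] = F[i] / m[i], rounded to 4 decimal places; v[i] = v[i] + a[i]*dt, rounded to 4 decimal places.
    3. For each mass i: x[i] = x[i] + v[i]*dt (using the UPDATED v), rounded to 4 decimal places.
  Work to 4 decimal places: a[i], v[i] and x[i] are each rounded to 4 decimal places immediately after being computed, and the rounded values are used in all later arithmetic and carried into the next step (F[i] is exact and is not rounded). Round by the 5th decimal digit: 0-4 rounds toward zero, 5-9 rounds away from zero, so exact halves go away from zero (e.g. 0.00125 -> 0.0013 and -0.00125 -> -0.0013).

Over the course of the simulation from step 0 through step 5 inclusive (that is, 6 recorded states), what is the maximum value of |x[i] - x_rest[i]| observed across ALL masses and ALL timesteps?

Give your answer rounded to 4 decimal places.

Step 0: x=[4.0000 5.0000 7.0000 13.0000] v=[0.0000 -1.0000 0.0000 0.0000]
Step 1: x=[3.5000 4.7500 8.0000 12.6250] v=[-1.0000 -0.5000 2.0000 -0.7500]
Step 2: x=[2.5625 5.0000 9.3438 12.0469] v=[-1.8750 0.5000 2.6875 -1.1563]
Step 3: x=[1.4844 5.7266 10.2774 11.5059] v=[-2.1563 1.4532 1.8672 -1.0821]
Step 4: x=[0.7168 6.5304 10.3805 11.1863] v=[-1.5352 1.6075 0.2061 -0.6392]
Step 5: x=[0.6526 6.8433 9.7225 11.1410] v=[-0.1284 0.6258 -1.3161 -0.0907]
Max displacement = 2.3474

Answer: 2.3474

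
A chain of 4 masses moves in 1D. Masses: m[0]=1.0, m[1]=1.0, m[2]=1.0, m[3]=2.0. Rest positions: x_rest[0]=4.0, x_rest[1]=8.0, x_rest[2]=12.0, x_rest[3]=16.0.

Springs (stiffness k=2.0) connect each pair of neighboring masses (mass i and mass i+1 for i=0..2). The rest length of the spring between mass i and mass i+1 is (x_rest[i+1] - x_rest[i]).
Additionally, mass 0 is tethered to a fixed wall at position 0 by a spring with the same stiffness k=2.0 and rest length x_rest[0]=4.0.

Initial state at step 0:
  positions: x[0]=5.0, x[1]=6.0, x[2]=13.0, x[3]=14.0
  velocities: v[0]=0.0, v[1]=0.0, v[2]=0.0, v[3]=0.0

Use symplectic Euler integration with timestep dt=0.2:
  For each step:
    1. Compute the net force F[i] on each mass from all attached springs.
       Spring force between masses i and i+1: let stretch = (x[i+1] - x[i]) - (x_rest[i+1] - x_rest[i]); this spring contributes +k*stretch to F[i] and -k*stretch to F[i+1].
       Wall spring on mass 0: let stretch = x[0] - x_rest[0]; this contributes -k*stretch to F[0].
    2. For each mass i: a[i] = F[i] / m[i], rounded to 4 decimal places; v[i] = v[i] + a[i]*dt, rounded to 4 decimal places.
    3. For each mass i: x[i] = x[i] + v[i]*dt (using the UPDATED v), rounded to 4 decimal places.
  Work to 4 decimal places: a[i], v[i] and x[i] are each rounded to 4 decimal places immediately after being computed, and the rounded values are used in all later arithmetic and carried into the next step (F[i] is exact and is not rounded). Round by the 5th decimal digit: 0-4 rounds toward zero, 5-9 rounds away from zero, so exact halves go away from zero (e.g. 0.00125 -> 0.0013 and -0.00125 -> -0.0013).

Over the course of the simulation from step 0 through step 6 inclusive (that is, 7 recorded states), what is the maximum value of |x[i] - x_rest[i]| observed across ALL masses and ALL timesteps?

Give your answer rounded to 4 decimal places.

Answer: 2.7521

Derivation:
Step 0: x=[5.0000 6.0000 13.0000 14.0000] v=[0.0000 0.0000 0.0000 0.0000]
Step 1: x=[4.6800 6.4800 12.5200 14.1200] v=[-1.6000 2.4000 -2.4000 0.6000]
Step 2: x=[4.1296 7.2992 11.6848 14.3360] v=[-2.7520 4.0960 -4.1760 1.0800]
Step 3: x=[3.5024 8.2157 10.7108 14.6060] v=[-3.1360 4.5824 -4.8698 1.3498]
Step 4: x=[2.9721 8.9547 9.8488 14.8802] v=[-2.6516 3.6951 -4.3098 1.3708]
Step 5: x=[2.6826 9.2866 9.3178 15.1131] v=[-1.4474 1.6597 -2.6549 1.1645]
Step 6: x=[2.7068 9.0927 9.2479 15.2742] v=[0.1212 -0.9694 -0.3493 0.8054]
Max displacement = 2.7521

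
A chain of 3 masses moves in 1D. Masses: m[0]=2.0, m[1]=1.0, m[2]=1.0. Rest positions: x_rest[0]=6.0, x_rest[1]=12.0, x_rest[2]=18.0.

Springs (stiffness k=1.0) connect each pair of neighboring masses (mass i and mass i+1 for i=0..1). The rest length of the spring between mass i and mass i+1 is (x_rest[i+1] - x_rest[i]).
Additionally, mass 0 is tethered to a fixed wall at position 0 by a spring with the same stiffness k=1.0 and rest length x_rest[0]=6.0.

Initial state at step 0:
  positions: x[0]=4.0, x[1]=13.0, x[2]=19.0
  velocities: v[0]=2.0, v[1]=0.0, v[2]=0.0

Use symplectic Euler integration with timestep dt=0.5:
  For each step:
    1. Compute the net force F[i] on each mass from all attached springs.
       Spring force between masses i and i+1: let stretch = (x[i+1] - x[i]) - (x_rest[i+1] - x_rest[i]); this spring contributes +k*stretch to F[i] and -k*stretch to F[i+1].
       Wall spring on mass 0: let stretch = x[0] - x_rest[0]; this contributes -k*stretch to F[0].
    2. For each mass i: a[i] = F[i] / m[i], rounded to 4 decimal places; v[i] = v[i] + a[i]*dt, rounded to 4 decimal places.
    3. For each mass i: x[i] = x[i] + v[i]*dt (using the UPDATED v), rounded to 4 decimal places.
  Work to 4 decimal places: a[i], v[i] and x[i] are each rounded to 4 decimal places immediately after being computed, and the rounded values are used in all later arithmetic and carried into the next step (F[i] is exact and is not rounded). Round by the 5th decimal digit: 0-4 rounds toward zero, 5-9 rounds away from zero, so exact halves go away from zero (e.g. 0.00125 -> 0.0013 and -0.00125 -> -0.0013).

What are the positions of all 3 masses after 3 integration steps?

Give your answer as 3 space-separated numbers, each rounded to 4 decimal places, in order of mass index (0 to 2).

Answer: 8.7227 11.5938 18.3047

Derivation:
Step 0: x=[4.0000 13.0000 19.0000] v=[2.0000 0.0000 0.0000]
Step 1: x=[5.6250 12.2500 19.0000] v=[3.2500 -1.5000 0.0000]
Step 2: x=[7.3750 11.5313 18.8125] v=[3.5000 -1.4375 -0.3750]
Step 3: x=[8.7227 11.5938 18.3047] v=[2.6953 0.1250 -1.0156]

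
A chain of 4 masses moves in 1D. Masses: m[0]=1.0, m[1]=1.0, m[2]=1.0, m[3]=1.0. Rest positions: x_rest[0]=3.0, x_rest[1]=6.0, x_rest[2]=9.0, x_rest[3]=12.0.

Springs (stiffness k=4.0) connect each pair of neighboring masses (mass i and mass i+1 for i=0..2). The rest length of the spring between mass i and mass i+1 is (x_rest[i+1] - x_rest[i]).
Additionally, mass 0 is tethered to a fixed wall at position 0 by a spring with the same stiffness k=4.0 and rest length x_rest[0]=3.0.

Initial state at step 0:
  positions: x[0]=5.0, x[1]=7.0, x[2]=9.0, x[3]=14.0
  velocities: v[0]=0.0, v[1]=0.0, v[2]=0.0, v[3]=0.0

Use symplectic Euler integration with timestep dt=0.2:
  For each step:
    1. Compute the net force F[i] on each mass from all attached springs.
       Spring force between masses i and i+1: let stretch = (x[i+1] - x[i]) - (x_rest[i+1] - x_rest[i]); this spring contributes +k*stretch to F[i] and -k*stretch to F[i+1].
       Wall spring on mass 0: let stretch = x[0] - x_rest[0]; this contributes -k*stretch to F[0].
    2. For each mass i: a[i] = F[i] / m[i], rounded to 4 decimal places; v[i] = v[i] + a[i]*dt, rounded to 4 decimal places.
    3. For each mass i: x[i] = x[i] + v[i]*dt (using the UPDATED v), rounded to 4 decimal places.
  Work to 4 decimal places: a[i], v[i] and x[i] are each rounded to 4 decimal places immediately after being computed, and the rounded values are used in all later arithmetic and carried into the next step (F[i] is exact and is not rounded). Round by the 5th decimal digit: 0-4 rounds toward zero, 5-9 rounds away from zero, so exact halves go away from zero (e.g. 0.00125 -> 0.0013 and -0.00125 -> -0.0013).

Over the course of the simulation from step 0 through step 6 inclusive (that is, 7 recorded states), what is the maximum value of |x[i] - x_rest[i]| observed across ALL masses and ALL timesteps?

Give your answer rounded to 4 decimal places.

Answer: 2.2928

Derivation:
Step 0: x=[5.0000 7.0000 9.0000 14.0000] v=[0.0000 0.0000 0.0000 0.0000]
Step 1: x=[4.5200 7.0000 9.4800 13.6800] v=[-2.4000 0.0000 2.4000 -1.6000]
Step 2: x=[3.7136 7.0000 10.2352 13.1680] v=[-4.0320 0.0000 3.7760 -2.5600]
Step 3: x=[2.8388 6.9918 10.9420 12.6668] v=[-4.3738 -0.0410 3.5341 -2.5062]
Step 4: x=[2.1743 6.9512 11.2928 12.3696] v=[-3.3224 -0.2032 1.7538 -1.4860]
Step 5: x=[1.9262 6.8409 11.1212 12.3801] v=[-1.2403 -0.5514 -0.8580 0.0526]
Step 6: x=[2.1563 6.6291 10.4662 12.6692] v=[1.1505 -1.0589 -3.2751 1.4455]
Max displacement = 2.2928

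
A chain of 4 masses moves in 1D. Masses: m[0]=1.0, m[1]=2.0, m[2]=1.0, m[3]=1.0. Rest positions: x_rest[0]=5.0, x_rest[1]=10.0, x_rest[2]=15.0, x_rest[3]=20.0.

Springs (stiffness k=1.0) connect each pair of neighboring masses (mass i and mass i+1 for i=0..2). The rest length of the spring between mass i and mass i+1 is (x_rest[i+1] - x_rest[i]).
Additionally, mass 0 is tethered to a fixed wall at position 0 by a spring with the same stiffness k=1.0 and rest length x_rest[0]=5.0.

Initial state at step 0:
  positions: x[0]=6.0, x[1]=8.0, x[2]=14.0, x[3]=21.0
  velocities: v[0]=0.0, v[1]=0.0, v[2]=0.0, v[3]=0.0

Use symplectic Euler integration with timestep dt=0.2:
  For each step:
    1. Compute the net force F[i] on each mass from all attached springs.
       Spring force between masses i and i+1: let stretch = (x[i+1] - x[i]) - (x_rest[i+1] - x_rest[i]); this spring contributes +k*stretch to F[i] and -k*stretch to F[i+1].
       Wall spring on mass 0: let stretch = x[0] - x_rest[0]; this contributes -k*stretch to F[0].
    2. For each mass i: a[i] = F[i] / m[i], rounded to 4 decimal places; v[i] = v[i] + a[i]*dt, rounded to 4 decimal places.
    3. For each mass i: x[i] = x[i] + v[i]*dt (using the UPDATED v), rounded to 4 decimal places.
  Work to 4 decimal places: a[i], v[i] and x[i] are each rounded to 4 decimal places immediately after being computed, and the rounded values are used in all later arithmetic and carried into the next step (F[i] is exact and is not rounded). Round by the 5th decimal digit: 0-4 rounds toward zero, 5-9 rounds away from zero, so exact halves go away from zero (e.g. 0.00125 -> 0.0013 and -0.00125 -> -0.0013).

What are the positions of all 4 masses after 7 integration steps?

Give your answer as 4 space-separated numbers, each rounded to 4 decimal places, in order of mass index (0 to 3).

Step 0: x=[6.0000 8.0000 14.0000 21.0000] v=[0.0000 0.0000 0.0000 0.0000]
Step 1: x=[5.8400 8.0800 14.0400 20.9200] v=[-0.8000 0.4000 0.2000 -0.4000]
Step 2: x=[5.5360 8.2344 14.1168 20.7648] v=[-1.5200 0.7720 0.3840 -0.7760]
Step 3: x=[5.1185 8.4525 14.2242 20.5437] v=[-2.0875 1.0904 0.5371 -1.1056]
Step 4: x=[4.6296 8.7193 14.3535 20.2698] v=[-2.4444 1.3342 0.6467 -1.3695]
Step 5: x=[4.1191 9.0170 14.4941 19.9592] v=[-2.5524 1.4887 0.7031 -1.5528]
Step 6: x=[3.6398 9.3263 14.6342 19.6300] v=[-2.3966 1.5466 0.7007 -1.6458]
Step 7: x=[3.2423 9.6280 14.7619 19.3010] v=[-1.9873 1.5087 0.6383 -1.6450]

Answer: 3.2423 9.6280 14.7619 19.3010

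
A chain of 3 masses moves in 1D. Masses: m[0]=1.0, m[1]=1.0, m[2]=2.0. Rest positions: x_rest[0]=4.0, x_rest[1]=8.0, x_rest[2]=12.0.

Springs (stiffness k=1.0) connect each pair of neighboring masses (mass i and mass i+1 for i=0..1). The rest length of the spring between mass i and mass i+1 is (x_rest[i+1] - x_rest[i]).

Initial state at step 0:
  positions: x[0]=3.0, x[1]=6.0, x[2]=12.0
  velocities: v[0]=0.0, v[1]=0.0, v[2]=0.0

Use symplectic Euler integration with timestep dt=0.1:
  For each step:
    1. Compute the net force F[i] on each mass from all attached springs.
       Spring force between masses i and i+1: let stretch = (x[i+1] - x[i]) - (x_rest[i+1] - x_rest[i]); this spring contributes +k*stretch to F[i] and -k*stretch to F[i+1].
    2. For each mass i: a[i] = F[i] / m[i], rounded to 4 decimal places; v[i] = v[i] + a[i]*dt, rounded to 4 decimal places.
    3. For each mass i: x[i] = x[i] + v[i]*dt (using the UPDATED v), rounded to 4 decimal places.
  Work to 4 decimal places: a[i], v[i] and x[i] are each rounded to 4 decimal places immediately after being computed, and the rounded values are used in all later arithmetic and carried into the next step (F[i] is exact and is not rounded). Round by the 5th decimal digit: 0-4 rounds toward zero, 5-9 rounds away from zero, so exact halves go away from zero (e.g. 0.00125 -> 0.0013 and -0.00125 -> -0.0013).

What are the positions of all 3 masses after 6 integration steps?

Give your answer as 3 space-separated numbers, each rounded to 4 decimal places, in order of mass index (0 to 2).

Answer: 2.8170 6.5758 11.8036

Derivation:
Step 0: x=[3.0000 6.0000 12.0000] v=[0.0000 0.0000 0.0000]
Step 1: x=[2.9900 6.0300 11.9900] v=[-0.1000 0.3000 -0.1000]
Step 2: x=[2.9704 6.0892 11.9702] v=[-0.1960 0.5920 -0.1980]
Step 3: x=[2.9420 6.1760 11.9410] v=[-0.2841 0.8682 -0.2921]
Step 4: x=[2.9059 6.2881 11.9030] v=[-0.3607 1.1213 -0.3804]
Step 5: x=[2.8637 6.4226 11.8569] v=[-0.4225 1.3446 -0.4612]
Step 6: x=[2.8170 6.5758 11.8036] v=[-0.4666 1.5321 -0.5329]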